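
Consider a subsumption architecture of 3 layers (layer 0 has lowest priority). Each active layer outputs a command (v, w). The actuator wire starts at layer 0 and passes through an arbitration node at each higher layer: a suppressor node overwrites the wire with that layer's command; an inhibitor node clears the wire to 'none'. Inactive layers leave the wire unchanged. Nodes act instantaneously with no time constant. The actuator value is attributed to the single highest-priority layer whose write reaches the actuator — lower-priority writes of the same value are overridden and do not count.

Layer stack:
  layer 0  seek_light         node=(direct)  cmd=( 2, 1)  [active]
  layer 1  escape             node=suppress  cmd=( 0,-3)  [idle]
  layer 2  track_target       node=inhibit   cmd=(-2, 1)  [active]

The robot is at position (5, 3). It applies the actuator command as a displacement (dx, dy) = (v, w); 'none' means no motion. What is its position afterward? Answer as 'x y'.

[0] seek_light on; wire := (2, 1)
[1] escape off; pass (2, 1)
[2] track_target on (inhibit); wire := none
output none
position: (5, 3) + none = (5, 3)

5 3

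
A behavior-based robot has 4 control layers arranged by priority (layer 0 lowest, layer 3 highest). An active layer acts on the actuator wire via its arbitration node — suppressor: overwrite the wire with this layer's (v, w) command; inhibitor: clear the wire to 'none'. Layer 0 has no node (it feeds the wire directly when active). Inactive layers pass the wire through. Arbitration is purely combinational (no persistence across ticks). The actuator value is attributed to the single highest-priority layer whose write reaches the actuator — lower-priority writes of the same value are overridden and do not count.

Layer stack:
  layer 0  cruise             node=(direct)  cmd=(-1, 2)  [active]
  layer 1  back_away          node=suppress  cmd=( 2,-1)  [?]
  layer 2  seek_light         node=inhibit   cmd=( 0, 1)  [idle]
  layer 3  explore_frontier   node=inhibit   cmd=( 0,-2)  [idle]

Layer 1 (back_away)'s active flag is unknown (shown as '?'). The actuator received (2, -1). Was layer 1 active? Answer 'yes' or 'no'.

If layer 1 is active=yes:
  actuator would be (2, -1)
If layer 1 is active=no:
  actuator would be (-1, 2)
Observed (2, -1), so layer 1 was active.

yes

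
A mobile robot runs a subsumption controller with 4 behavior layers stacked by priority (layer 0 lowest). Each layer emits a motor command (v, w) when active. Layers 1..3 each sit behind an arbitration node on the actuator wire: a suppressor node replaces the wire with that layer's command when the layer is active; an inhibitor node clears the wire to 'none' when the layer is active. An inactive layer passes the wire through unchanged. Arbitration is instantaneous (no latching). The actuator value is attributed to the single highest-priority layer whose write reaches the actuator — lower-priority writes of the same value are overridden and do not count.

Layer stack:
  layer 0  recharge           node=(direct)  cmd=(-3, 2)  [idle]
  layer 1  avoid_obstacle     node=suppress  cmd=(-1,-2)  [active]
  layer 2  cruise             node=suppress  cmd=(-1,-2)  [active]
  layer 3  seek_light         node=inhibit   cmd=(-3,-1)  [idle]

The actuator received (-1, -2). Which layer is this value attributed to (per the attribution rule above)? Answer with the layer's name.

cruise

[0] recharge off; wire := none
[1] avoid_obstacle on (suppress); wire := (-1, -2)
[2] cruise on (suppress); wire := (-1, -2)
[3] seek_light off; pass (-1, -2)
output (-1, -2)
last writer: layer 2 = cruise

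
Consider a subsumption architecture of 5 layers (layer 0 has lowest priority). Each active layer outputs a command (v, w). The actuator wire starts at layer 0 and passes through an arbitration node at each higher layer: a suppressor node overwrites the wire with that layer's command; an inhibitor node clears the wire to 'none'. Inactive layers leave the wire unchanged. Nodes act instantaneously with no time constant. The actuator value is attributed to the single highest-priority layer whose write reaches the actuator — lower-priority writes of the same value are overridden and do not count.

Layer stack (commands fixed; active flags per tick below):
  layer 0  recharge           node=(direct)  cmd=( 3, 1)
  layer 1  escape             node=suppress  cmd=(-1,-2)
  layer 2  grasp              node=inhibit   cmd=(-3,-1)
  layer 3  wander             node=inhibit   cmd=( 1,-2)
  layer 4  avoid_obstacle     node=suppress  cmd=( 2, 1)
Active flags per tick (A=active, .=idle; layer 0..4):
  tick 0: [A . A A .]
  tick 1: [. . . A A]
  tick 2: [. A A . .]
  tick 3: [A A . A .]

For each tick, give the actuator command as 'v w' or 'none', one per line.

tick 0:
  layer 0 (recharge) active — direct: (3, 1)
  layer 1 (escape) idle — unchanged: (3, 1)
  layer 2 (grasp) active — inhibits: none
  layer 3 (wander) active — inhibits: none
  layer 4 (avoid_obstacle) idle — unchanged: none
  → actuator none
tick 1:
  layer 0 (recharge) idle — none
  layer 1 (escape) idle — unchanged: none
  layer 2 (grasp) idle — unchanged: none
  layer 3 (wander) active — inhibits: none
  layer 4 (avoid_obstacle) active — suppresses: (2, 1)
  → actuator (2, 1)
tick 2:
  layer 0 (recharge) idle — none
  layer 1 (escape) active — suppresses: (-1, -2)
  layer 2 (grasp) active — inhibits: none
  layer 3 (wander) idle — unchanged: none
  layer 4 (avoid_obstacle) idle — unchanged: none
  → actuator none
tick 3:
  layer 0 (recharge) active — direct: (3, 1)
  layer 1 (escape) active — suppresses: (-1, -2)
  layer 2 (grasp) idle — unchanged: (-1, -2)
  layer 3 (wander) active — inhibits: none
  layer 4 (avoid_obstacle) idle — unchanged: none
  → actuator none

none
2 1
none
none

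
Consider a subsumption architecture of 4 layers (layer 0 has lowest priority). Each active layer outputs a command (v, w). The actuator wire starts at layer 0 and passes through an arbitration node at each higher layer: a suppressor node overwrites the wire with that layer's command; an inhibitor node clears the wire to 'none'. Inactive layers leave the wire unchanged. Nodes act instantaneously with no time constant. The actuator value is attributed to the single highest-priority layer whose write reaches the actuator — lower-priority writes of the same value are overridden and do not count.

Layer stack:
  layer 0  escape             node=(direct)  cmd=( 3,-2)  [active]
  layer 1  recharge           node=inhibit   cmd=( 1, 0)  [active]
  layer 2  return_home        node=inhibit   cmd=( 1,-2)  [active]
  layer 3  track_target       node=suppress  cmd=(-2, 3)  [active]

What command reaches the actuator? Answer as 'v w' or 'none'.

-2 3

[0] escape on; wire := (3, -2)
[1] recharge on (inhibit); wire := none
[2] return_home on (inhibit); wire := none
[3] track_target on (suppress); wire := (-2, 3)
output (-2, 3)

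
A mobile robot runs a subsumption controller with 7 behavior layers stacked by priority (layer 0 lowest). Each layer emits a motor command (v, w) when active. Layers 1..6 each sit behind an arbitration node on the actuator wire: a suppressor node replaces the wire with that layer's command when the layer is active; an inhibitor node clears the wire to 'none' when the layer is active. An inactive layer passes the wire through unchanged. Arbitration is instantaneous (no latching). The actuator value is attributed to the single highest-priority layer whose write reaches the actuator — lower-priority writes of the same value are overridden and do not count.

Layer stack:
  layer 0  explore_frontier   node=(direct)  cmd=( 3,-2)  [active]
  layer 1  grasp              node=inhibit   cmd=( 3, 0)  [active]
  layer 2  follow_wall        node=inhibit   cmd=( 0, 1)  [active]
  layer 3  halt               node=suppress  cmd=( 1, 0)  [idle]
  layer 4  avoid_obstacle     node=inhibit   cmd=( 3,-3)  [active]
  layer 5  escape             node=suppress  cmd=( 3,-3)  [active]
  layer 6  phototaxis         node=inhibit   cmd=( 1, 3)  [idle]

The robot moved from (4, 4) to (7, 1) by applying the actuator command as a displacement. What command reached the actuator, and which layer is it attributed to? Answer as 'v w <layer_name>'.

3 -3 escape

displacement = (7, 1) − (4, 4) = (3, -3)
L0 explore_frontier: active, feeds wire = (3, -2)
L1 grasp: active, inhibitor → wire = none
L2 follow_wall: active, inhibitor → wire = none
L3 halt: idle → wire stays none
L4 avoid_obstacle: active, inhibitor → wire = none
L5 escape: active, suppressor → wire = (3, -3)
L6 phototaxis: idle → wire stays (3, -3)
actuator = (3, -3) — from layer 5 (escape)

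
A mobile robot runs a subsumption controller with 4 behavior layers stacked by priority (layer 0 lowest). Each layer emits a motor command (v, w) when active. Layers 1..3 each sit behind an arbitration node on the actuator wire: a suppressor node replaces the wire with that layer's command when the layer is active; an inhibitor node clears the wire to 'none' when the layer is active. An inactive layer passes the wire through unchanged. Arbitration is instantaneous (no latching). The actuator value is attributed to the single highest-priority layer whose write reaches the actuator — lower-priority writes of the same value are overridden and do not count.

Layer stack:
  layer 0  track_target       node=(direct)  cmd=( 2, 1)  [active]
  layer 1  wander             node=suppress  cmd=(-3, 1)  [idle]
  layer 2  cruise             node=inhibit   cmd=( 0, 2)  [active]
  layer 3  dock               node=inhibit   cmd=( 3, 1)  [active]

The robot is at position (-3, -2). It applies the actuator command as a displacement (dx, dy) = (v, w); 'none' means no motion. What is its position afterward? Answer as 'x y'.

[0] track_target on; wire := (2, 1)
[1] wander off; pass (2, 1)
[2] cruise on (inhibit); wire := none
[3] dock on (inhibit); wire := none
output none
position: (-3, -2) + none = (-3, -2)

-3 -2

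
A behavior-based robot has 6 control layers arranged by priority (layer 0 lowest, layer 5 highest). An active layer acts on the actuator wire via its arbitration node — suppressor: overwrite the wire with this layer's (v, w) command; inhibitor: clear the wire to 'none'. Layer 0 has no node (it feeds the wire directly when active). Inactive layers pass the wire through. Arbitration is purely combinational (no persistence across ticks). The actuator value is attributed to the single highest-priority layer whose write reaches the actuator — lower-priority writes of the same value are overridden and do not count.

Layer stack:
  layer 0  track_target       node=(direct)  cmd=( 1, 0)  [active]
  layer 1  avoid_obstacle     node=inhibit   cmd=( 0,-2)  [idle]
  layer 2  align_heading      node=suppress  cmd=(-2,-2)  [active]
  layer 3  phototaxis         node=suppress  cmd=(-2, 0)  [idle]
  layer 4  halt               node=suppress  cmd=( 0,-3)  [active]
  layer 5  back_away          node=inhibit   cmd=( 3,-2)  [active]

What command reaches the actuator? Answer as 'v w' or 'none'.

L0 track_target: active, feeds wire = (1, 0)
L1 avoid_obstacle: idle → wire stays (1, 0)
L2 align_heading: active, suppressor → wire = (-2, -2)
L3 phototaxis: idle → wire stays (-2, -2)
L4 halt: active, suppressor → wire = (0, -3)
L5 back_away: active, inhibitor → wire = none
actuator = none

none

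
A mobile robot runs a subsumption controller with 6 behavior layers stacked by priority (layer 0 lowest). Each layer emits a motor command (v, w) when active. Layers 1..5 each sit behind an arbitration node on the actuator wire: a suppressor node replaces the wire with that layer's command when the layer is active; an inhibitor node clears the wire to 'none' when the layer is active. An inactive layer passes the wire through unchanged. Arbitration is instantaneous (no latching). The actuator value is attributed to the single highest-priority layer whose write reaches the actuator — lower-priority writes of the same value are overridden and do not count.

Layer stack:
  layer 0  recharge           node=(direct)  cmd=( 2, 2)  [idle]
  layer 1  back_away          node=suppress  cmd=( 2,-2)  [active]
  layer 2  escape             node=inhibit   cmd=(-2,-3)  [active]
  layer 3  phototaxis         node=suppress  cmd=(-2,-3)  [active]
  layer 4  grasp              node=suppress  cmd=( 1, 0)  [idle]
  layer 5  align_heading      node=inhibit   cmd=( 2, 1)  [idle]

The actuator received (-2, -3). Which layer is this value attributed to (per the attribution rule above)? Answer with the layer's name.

phototaxis

layer 0 (recharge) idle — none
layer 1 (back_away) active — suppresses: (2, -2)
layer 2 (escape) active — inhibits: none
layer 3 (phototaxis) active — suppresses: (-2, -3)
layer 4 (grasp) idle — unchanged: (-2, -3)
layer 5 (align_heading) idle — unchanged: (-2, -3)
→ actuator (-2, -3)
last writer: layer 3 = phototaxis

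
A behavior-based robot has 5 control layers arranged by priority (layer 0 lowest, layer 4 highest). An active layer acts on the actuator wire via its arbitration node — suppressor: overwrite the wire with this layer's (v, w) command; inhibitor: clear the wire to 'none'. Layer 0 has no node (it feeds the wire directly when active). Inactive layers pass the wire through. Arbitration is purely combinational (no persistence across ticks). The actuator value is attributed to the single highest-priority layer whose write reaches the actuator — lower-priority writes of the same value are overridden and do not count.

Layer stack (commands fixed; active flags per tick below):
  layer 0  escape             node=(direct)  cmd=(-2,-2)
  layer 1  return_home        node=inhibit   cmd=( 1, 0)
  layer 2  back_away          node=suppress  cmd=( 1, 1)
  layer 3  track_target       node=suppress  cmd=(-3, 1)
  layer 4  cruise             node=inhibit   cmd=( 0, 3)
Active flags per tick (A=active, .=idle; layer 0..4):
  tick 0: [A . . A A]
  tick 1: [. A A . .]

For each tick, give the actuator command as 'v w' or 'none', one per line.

tick 0:
  L0 escape: active, feeds wire = (-2, -2)
  L1 return_home: idle → wire stays (-2, -2)
  L2 back_away: idle → wire stays (-2, -2)
  L3 track_target: active, suppressor → wire = (-3, 1)
  L4 cruise: active, inhibitor → wire = none
  actuator = none
tick 1:
  L0 escape: idle → wire = none
  L1 return_home: active, inhibitor → wire = none
  L2 back_away: active, suppressor → wire = (1, 1)
  L3 track_target: idle → wire stays (1, 1)
  L4 cruise: idle → wire stays (1, 1)
  actuator = (1, 1)

none
1 1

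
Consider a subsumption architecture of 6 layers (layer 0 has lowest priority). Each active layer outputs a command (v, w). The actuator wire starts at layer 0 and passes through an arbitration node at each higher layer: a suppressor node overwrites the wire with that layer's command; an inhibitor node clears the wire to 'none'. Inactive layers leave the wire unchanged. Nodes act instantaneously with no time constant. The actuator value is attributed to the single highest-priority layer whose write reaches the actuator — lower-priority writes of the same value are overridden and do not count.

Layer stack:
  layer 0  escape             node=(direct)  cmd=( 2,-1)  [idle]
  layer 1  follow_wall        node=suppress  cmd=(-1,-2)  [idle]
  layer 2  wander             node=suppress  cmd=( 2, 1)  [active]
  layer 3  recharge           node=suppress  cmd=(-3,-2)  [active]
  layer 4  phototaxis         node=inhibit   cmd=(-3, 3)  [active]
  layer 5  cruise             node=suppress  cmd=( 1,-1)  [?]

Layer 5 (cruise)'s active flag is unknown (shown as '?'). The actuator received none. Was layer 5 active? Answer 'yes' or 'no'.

no

If layer 5 is active=yes:
  actuator would be (1, -1)
If layer 5 is active=no:
  actuator would be none
Observed none, so layer 5 was idle.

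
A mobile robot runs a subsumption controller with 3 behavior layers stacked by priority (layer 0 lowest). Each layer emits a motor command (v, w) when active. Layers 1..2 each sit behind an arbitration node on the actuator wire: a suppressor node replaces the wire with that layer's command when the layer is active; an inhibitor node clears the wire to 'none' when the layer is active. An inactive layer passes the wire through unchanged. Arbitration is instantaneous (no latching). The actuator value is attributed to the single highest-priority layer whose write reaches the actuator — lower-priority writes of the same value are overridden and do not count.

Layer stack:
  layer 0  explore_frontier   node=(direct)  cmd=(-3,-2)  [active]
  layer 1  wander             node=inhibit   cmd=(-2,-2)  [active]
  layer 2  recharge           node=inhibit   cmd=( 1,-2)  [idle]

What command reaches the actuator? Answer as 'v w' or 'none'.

none

[0] explore_frontier on; wire := (-3, -2)
[1] wander on (inhibit); wire := none
[2] recharge off; pass none
output none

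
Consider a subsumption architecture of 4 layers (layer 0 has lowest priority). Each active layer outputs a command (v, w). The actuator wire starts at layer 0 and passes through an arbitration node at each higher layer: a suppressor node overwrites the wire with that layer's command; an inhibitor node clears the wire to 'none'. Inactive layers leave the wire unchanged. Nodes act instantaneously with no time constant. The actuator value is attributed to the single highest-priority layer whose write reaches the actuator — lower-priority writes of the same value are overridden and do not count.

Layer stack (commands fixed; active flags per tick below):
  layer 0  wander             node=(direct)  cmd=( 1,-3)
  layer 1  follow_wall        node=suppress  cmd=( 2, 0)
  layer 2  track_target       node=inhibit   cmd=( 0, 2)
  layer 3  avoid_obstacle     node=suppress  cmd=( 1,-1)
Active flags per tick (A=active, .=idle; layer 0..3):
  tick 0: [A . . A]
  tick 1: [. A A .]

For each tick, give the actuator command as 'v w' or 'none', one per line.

1 -1
none

tick 0:
  L0 wander: active, feeds wire = (1, -3)
  L1 follow_wall: idle → wire stays (1, -3)
  L2 track_target: idle → wire stays (1, -3)
  L3 avoid_obstacle: active, suppressor → wire = (1, -1)
  actuator = (1, -1)
tick 1:
  L0 wander: idle → wire = none
  L1 follow_wall: active, suppressor → wire = (2, 0)
  L2 track_target: active, inhibitor → wire = none
  L3 avoid_obstacle: idle → wire stays none
  actuator = none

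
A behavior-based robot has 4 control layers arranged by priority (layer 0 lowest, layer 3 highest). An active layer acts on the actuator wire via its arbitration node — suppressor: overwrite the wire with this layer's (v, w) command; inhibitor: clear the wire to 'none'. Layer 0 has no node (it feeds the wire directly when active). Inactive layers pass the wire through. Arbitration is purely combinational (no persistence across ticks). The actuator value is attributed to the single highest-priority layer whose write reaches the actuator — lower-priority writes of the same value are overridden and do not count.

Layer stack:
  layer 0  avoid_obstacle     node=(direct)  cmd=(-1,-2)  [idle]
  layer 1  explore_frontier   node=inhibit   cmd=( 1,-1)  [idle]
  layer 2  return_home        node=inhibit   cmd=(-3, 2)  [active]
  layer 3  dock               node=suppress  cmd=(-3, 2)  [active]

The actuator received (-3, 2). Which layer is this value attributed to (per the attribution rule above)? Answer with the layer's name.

L0 avoid_obstacle: idle → wire = none
L1 explore_frontier: idle → wire stays none
L2 return_home: active, inhibitor → wire = none
L3 dock: active, suppressor → wire = (-3, 2)
actuator = (-3, 2)
last writer: layer 3 = dock

dock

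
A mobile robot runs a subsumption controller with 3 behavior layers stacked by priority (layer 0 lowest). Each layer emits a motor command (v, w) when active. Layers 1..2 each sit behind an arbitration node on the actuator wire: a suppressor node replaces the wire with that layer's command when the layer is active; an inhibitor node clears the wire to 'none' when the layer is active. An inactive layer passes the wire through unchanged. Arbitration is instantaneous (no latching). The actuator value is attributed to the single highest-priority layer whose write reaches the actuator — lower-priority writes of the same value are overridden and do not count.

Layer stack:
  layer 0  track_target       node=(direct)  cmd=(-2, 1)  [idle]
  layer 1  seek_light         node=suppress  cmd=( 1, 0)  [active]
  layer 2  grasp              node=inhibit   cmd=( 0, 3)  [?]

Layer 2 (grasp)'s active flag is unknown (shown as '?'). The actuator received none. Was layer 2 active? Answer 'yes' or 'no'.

yes

If layer 2 is active=yes:
  actuator would be none
If layer 2 is active=no:
  actuator would be (1, 0)
Observed none, so layer 2 was active.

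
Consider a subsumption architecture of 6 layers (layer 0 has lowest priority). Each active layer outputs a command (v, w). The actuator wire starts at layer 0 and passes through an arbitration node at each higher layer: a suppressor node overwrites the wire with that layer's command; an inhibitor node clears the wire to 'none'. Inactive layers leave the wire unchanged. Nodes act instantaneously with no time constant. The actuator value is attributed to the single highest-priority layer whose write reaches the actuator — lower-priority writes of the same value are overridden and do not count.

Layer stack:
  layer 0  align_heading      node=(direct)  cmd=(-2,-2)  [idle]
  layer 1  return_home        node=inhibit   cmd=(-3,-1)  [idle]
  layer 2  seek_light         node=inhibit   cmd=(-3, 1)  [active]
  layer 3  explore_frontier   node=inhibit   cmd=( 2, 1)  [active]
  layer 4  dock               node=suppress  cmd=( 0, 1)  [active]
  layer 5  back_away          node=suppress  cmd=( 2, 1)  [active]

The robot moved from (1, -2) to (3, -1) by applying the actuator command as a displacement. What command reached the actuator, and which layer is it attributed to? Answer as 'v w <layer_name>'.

2 1 back_away

displacement = (3, -1) − (1, -2) = (2, 1)
layer 0 (align_heading) idle — none
layer 1 (return_home) idle — unchanged: none
layer 2 (seek_light) active — inhibits: none
layer 3 (explore_frontier) active — inhibits: none
layer 4 (dock) active — suppresses: (0, 1)
layer 5 (back_away) active — suppresses: (2, 1)
→ actuator (2, 1) — from layer 5 (back_away)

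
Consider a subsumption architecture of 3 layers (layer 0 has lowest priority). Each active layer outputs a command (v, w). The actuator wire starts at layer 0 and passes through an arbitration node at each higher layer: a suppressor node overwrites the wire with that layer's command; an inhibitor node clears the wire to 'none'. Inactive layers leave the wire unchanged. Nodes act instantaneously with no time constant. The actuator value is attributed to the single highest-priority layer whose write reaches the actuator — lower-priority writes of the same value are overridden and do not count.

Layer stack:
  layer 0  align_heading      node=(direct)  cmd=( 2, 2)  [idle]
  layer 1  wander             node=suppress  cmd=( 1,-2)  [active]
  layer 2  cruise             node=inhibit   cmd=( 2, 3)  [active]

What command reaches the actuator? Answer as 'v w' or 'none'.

L0 align_heading: idle → wire = none
L1 wander: active, suppressor → wire = (1, -2)
L2 cruise: active, inhibitor → wire = none
actuator = none

none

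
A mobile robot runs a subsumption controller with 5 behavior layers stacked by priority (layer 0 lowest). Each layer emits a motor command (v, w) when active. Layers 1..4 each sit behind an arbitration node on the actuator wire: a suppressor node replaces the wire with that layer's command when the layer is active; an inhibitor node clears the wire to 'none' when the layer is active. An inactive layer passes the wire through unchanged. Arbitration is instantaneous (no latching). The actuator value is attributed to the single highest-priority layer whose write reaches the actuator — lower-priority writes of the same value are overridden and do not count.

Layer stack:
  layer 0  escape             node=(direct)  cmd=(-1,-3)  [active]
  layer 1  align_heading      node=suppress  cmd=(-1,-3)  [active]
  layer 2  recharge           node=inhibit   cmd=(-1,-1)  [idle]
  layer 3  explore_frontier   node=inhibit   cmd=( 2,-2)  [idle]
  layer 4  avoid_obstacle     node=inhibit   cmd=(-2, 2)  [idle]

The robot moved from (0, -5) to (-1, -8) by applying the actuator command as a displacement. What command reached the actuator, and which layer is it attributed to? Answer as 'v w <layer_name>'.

displacement = (-1, -8) − (0, -5) = (-1, -3)
layer 0 (escape) active — direct: (-1, -3)
layer 1 (align_heading) active — suppresses: (-1, -3)
layer 2 (recharge) idle — unchanged: (-1, -3)
layer 3 (explore_frontier) idle — unchanged: (-1, -3)
layer 4 (avoid_obstacle) idle — unchanged: (-1, -3)
→ actuator (-1, -3) — from layer 1 (align_heading)

-1 -3 align_heading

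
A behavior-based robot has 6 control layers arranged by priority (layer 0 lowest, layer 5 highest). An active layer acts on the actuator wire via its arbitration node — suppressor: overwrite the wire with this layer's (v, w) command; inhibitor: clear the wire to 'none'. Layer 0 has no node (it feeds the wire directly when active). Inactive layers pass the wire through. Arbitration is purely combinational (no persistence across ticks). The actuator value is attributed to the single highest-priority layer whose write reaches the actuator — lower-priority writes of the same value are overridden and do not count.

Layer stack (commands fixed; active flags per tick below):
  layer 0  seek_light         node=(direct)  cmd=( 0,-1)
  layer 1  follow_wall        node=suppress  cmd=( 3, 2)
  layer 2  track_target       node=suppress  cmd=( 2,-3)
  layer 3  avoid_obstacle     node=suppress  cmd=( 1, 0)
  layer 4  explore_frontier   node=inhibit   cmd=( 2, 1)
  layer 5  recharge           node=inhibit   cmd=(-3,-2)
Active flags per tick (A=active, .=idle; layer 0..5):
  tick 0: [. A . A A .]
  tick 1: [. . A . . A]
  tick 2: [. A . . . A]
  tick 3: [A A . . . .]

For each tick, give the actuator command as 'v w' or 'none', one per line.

none
none
none
3 2

tick 0:
  [0] seek_light off; wire := none
  [1] follow_wall on (suppress); wire := (3, 2)
  [2] track_target off; pass (3, 2)
  [3] avoid_obstacle on (suppress); wire := (1, 0)
  [4] explore_frontier on (inhibit); wire := none
  [5] recharge off; pass none
  output none
tick 1:
  [0] seek_light off; wire := none
  [1] follow_wall off; pass none
  [2] track_target on (suppress); wire := (2, -3)
  [3] avoid_obstacle off; pass (2, -3)
  [4] explore_frontier off; pass (2, -3)
  [5] recharge on (inhibit); wire := none
  output none
tick 2:
  [0] seek_light off; wire := none
  [1] follow_wall on (suppress); wire := (3, 2)
  [2] track_target off; pass (3, 2)
  [3] avoid_obstacle off; pass (3, 2)
  [4] explore_frontier off; pass (3, 2)
  [5] recharge on (inhibit); wire := none
  output none
tick 3:
  [0] seek_light on; wire := (0, -1)
  [1] follow_wall on (suppress); wire := (3, 2)
  [2] track_target off; pass (3, 2)
  [3] avoid_obstacle off; pass (3, 2)
  [4] explore_frontier off; pass (3, 2)
  [5] recharge off; pass (3, 2)
  output (3, 2)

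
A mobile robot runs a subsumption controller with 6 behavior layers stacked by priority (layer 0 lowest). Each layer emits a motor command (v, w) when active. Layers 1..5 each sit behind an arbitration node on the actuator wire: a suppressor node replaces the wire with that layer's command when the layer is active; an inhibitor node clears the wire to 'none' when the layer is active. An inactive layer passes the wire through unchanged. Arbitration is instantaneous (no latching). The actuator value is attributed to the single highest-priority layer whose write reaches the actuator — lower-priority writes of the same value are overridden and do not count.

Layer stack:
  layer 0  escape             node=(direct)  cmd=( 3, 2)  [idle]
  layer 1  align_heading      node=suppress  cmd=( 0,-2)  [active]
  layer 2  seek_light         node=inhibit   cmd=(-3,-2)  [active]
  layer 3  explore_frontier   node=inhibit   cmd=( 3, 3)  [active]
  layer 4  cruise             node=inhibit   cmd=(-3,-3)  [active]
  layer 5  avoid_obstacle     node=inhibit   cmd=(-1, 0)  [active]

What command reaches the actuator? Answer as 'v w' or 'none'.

none

[0] escape off; wire := none
[1] align_heading on (suppress); wire := (0, -2)
[2] seek_light on (inhibit); wire := none
[3] explore_frontier on (inhibit); wire := none
[4] cruise on (inhibit); wire := none
[5] avoid_obstacle on (inhibit); wire := none
output none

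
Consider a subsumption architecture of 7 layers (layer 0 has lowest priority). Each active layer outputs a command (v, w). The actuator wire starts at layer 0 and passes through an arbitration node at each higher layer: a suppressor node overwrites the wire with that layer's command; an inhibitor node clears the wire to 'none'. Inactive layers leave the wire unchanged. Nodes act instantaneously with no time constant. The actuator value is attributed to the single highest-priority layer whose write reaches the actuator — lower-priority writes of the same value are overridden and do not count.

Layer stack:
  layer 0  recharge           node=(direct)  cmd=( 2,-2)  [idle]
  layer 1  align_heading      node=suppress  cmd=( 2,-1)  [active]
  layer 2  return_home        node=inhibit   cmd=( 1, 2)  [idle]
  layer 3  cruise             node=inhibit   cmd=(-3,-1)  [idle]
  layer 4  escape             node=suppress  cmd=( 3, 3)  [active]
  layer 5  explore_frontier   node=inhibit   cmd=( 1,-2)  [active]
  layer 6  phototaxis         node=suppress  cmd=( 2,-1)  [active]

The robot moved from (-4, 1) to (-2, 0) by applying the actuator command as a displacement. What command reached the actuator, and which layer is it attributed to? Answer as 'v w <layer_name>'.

2 -1 phototaxis

displacement = (-2, 0) − (-4, 1) = (2, -1)
[0] recharge off; wire := none
[1] align_heading on (suppress); wire := (2, -1)
[2] return_home off; pass (2, -1)
[3] cruise off; pass (2, -1)
[4] escape on (suppress); wire := (3, 3)
[5] explore_frontier on (inhibit); wire := none
[6] phototaxis on (suppress); wire := (2, -1)
output (2, -1) — from layer 6 (phototaxis)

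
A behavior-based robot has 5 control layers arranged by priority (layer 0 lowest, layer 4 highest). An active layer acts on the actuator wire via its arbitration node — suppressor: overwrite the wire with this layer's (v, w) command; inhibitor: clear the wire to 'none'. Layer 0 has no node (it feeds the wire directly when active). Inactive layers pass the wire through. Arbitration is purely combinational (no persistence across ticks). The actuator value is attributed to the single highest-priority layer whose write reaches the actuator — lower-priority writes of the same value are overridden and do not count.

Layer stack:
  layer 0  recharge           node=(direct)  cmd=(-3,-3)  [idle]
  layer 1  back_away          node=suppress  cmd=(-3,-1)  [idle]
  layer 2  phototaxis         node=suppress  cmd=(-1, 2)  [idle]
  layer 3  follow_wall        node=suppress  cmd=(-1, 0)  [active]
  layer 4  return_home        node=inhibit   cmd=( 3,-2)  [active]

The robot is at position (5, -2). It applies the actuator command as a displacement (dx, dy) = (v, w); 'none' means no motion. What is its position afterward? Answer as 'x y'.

layer 0 (recharge) idle — none
layer 1 (back_away) idle — unchanged: none
layer 2 (phototaxis) idle — unchanged: none
layer 3 (follow_wall) active — suppresses: (-1, 0)
layer 4 (return_home) active — inhibits: none
→ actuator none
position: (5, -2) + none = (5, -2)

5 -2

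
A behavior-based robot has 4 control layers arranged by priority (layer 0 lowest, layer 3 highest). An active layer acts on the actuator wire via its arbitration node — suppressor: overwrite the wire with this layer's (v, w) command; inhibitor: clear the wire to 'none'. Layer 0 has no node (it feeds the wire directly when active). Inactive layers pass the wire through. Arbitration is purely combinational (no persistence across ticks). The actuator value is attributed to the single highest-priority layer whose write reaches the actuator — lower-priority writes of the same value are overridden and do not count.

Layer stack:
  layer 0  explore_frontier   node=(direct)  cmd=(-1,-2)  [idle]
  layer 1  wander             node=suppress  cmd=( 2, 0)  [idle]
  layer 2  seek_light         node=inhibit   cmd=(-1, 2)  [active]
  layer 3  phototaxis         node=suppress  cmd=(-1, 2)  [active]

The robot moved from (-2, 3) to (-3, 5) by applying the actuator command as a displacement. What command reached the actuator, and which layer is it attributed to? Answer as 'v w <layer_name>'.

displacement = (-3, 5) − (-2, 3) = (-1, 2)
layer 0 (explore_frontier) idle — none
layer 1 (wander) idle — unchanged: none
layer 2 (seek_light) active — inhibits: none
layer 3 (phototaxis) active — suppresses: (-1, 2)
→ actuator (-1, 2) — from layer 3 (phototaxis)

-1 2 phototaxis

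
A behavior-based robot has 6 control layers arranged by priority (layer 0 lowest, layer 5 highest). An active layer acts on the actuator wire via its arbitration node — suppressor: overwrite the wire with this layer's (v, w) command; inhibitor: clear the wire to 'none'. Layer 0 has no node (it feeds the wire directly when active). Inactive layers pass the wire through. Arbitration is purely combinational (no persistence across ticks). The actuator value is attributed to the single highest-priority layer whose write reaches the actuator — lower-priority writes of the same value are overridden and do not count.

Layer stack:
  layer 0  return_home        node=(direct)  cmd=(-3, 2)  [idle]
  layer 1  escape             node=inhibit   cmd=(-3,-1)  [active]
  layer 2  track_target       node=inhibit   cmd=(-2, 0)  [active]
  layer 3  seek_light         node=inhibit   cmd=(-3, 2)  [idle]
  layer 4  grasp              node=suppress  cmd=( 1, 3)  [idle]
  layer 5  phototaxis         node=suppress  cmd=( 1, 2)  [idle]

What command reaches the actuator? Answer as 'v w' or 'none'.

none

layer 0 (return_home) idle — none
layer 1 (escape) active — inhibits: none
layer 2 (track_target) active — inhibits: none
layer 3 (seek_light) idle — unchanged: none
layer 4 (grasp) idle — unchanged: none
layer 5 (phototaxis) idle — unchanged: none
→ actuator none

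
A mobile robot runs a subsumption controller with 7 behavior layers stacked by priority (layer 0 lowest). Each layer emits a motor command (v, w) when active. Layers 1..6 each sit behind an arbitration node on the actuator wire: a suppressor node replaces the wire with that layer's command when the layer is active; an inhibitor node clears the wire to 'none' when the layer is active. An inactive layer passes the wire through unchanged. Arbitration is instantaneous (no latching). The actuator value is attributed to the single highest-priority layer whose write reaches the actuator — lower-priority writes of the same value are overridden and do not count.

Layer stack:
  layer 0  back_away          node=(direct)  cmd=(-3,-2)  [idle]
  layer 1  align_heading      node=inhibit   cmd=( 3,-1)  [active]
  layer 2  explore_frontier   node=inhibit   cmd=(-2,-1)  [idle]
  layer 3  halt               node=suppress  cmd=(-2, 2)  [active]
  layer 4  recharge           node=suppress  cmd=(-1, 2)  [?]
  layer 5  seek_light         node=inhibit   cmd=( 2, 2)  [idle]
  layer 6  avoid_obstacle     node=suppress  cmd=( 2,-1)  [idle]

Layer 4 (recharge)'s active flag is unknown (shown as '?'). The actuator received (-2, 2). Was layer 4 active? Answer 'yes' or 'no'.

If layer 4 is active=yes:
  actuator would be (-1, 2)
If layer 4 is active=no:
  actuator would be (-2, 2)
Observed (-2, 2), so layer 4 was idle.

no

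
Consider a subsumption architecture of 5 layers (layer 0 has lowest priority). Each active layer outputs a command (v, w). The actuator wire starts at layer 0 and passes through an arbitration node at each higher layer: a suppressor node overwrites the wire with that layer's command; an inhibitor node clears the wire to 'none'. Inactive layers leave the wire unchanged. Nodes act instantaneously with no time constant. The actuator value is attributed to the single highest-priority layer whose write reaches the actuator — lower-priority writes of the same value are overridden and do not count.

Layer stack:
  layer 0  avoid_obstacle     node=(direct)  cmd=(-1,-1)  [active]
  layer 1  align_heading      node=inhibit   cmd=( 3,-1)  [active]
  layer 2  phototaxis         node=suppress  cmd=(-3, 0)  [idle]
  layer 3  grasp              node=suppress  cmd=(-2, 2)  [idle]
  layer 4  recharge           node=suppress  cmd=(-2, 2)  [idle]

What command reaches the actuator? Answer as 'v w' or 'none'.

none

[0] avoid_obstacle on; wire := (-1, -1)
[1] align_heading on (inhibit); wire := none
[2] phototaxis off; pass none
[3] grasp off; pass none
[4] recharge off; pass none
output none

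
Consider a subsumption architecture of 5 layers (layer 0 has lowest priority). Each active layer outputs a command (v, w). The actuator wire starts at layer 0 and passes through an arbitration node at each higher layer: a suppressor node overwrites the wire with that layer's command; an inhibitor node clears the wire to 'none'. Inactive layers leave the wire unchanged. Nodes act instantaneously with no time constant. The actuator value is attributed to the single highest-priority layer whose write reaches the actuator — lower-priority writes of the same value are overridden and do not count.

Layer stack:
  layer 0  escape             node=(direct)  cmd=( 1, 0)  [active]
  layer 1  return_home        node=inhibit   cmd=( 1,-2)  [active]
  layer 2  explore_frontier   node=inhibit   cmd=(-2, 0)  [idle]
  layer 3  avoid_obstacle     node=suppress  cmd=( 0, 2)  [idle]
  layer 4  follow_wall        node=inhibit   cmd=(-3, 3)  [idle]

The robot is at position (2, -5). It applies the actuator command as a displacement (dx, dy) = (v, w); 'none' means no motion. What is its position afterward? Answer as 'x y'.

2 -5

layer 0 (escape) active — direct: (1, 0)
layer 1 (return_home) active — inhibits: none
layer 2 (explore_frontier) idle — unchanged: none
layer 3 (avoid_obstacle) idle — unchanged: none
layer 4 (follow_wall) idle — unchanged: none
→ actuator none
position: (2, -5) + none = (2, -5)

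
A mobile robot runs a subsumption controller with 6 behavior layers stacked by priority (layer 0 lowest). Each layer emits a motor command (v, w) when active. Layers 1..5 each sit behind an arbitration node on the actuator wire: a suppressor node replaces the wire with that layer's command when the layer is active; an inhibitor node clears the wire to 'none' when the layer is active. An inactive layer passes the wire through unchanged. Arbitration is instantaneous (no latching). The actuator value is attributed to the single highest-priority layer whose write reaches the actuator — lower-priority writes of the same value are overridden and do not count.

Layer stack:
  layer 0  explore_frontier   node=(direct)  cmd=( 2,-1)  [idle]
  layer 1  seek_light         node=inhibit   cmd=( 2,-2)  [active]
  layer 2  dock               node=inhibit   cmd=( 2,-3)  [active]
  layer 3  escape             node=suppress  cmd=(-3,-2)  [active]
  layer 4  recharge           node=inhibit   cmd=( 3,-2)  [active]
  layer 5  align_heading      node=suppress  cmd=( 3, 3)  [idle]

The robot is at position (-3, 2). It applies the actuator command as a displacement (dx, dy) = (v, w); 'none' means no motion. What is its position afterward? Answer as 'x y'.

[0] explore_frontier off; wire := none
[1] seek_light on (inhibit); wire := none
[2] dock on (inhibit); wire := none
[3] escape on (suppress); wire := (-3, -2)
[4] recharge on (inhibit); wire := none
[5] align_heading off; pass none
output none
position: (-3, 2) + none = (-3, 2)

-3 2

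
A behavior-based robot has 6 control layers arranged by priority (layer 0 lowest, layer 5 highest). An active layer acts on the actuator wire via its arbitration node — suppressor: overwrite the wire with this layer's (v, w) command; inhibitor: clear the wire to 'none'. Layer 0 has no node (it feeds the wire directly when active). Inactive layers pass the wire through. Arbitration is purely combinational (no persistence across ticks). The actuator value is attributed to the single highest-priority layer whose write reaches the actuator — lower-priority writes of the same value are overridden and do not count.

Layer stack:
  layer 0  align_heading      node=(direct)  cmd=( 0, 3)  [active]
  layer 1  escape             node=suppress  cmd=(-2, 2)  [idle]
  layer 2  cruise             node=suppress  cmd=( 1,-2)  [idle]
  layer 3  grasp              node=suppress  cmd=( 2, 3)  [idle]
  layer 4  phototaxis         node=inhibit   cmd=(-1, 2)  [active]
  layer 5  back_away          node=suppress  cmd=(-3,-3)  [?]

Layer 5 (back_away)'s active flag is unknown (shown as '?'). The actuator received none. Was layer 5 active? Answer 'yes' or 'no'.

no

If layer 5 is active=yes:
  actuator would be (-3, -3)
If layer 5 is active=no:
  actuator would be none
Observed none, so layer 5 was idle.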